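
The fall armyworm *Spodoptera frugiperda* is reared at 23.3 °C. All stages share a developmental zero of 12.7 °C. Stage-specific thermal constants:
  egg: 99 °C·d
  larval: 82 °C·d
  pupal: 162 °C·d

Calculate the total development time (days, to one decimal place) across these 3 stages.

32.4 days

Daily accumulation at 23.3 °C = 23.3 − 12.7 = 10.6 DD/day.
Total K = 99 + 82 + 162 = 343 DD.
Total duration = 343 / 10.6 = 32.358 ≈ 32.4 days.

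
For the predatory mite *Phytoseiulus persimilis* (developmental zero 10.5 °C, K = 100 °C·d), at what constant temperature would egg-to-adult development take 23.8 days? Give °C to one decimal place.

14.7 °C

Required daily accumulation = 100 / 23.8 = 4.202 DD/day.
T = T_base + 4.202 = 10.5 + 4.202 = 14.702 ≈ 14.7 °C.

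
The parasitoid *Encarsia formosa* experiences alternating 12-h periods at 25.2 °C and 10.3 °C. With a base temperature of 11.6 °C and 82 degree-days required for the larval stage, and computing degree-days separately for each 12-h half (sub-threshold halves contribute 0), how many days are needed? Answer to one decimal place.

12.1 days

Day half: max(0, 25.2 − 11.6) × 0.5 = 13.6 × 0.5 = 6.80 DD.
Night half: max(0, 10.3 − 11.6) × 0.5 = 0.0 × 0.5 = 0.00 DD.
Per 24 h: 6.80 DD/day.
Duration = 82 / 6.80 = 12.059 ≈ 12.1 days.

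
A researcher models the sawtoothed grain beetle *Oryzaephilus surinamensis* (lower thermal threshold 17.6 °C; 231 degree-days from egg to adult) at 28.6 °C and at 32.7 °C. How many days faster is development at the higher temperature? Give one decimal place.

5.7 days

At 28.6 °C: 231 / (28.6 − 17.6) = 231 / 11.0 = 21.000 d.
At 32.7 °C: 231 / (32.7 − 17.6) = 231 / 15.1 = 15.298 d.
Difference = |21.000 − 15.298| = 5.702 ≈ 5.7 days.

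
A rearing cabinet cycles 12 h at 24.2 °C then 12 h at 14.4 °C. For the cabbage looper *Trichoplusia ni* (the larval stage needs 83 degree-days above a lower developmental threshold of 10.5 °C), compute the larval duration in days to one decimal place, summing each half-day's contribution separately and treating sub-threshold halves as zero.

Day half: max(0, 24.2 − 10.5) × 0.5 = 13.7 × 0.5 = 6.85 DD.
Night half: max(0, 14.4 − 10.5) × 0.5 = 3.9 × 0.5 = 1.95 DD.
Per 24 h: 8.80 DD/day.
Duration = 83 / 8.80 = 9.432 ≈ 9.4 days.

9.4 days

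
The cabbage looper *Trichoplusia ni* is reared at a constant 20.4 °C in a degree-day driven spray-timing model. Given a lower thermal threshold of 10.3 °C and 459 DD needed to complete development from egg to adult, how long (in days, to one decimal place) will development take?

45.4 days

Daily accumulation = 20.4 − 10.3 = 10.1 DD/day.
Duration = 459 / 10.1 = 45.446 ≈ 45.4 days.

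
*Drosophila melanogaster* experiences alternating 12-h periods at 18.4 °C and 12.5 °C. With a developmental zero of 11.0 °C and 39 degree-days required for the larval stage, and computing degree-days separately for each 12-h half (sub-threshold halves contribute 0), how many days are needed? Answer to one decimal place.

Day half: max(0, 18.4 − 11.0) × 0.5 = 7.4 × 0.5 = 3.70 DD.
Night half: max(0, 12.5 − 11.0) × 0.5 = 1.5 × 0.5 = 0.75 DD.
Per 24 h: 4.45 DD/day.
Duration = 39 / 4.45 = 8.764 ≈ 8.8 days.

8.8 days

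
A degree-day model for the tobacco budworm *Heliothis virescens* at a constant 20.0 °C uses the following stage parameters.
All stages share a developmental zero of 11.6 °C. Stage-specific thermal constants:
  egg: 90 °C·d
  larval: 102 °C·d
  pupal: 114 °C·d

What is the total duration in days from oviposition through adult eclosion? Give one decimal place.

36.4 days

Daily accumulation at 20.0 °C = 20.0 − 11.6 = 8.4 DD/day.
Total K = 90 + 102 + 114 = 306 DD.
Total duration = 306 / 8.4 = 36.429 ≈ 36.4 days.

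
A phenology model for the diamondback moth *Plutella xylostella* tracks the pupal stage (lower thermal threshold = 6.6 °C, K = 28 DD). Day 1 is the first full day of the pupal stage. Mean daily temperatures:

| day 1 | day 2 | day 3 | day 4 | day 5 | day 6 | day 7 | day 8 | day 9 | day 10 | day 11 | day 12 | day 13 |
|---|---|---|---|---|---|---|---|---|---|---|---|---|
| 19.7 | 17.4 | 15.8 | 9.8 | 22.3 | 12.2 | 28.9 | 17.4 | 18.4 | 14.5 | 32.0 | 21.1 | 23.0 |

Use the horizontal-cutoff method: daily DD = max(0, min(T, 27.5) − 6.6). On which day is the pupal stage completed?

day 3

Daily DD above 6.6 °C (capped at 20.9): 13.1, 10.8, 9.2, 3.2, 15.7, 5.6, 20.9, 10.8, 11.8, 7.9, 20.9, 14.5, 16.4.
Cumulative: 13.1, 23.9, 33.1, 36.3, 52.0, 57.6, 78.5, 89.3, 101.1, 109.0, 129.9, 144.4, 160.8.
The total first reaches 28 DD on day 3.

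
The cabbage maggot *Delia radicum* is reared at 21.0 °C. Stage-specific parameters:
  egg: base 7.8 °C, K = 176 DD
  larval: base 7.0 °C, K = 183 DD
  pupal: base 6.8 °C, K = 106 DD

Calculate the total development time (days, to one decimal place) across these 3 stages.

33.9 days

egg: 176 / (21.0 − 7.8) = 176 / 13.2 = 13.333 d.
larval: 183 / (21.0 − 7.0) = 183 / 14.0 = 13.071 d.
pupal: 106 / (21.0 − 6.8) = 106 / 14.2 = 7.465 d.
Sum = 33.870 ≈ 33.9 days.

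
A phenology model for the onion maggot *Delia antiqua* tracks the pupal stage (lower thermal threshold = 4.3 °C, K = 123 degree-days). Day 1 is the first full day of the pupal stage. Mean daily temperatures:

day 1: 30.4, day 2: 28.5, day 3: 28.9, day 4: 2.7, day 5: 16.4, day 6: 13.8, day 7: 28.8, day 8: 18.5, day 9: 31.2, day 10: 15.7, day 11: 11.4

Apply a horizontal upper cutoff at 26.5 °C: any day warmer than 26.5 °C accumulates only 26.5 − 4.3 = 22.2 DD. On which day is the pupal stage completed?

Daily DD above 4.3 °C (capped at 22.2): 22.2, 22.2, 22.2, 0.0, 12.1, 9.5, 22.2, 14.2, 22.2, 11.4, 7.1.
Cumulative: 22.2, 44.4, 66.6, 66.6, 78.7, 88.2, 110.4, 124.6, 146.8, 158.2, 165.3.
The total first reaches 123 DD on day 8.

day 8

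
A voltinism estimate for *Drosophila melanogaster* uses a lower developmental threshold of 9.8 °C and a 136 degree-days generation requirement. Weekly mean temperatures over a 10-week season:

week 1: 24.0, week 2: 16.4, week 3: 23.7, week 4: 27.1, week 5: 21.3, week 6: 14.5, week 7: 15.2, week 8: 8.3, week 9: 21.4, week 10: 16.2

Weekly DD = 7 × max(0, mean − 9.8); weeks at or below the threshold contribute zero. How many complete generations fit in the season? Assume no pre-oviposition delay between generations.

Weekly DD (7 × max(0, T̄ − 9.8)): 99.4, 46.2, 97.3, 121.1, 80.5, 32.9, 37.8, 0.0, 81.2, 44.8.
Season total = 641.2 DD.
Complete generations = ⌊641.2 / 136⌋ = 4.

4 generations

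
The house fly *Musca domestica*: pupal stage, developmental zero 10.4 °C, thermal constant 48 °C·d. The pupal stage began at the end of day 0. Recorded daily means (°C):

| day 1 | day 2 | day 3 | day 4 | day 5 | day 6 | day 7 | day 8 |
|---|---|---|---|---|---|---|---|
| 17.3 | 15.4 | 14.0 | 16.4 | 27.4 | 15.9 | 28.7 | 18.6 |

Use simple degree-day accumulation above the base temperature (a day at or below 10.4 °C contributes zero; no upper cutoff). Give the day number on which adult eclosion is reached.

day 7

Daily DD above 10.4 °C: 6.9, 5.0, 3.6, 6.0, 17.0, 5.5, 18.3, 8.2.
Cumulative: 6.9, 11.9, 15.5, 21.5, 38.5, 44.0, 62.3, 70.5.
The total first reaches 48 DD on day 7.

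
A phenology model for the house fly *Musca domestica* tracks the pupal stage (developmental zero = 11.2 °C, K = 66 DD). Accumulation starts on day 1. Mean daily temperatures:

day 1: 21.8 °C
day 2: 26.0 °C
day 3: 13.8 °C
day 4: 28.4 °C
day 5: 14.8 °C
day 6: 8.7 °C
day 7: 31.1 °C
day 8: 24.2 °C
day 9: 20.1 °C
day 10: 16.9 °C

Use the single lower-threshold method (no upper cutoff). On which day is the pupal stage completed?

day 7

Daily DD above 11.2 °C: 10.6, 14.8, 2.6, 17.2, 3.6, 0.0, 19.9, 13.0, 8.9, 5.7.
Cumulative: 10.6, 25.4, 28.0, 45.2, 48.8, 48.8, 68.7, 81.7, 90.6, 96.3.
The total first reaches 66 DD on day 7.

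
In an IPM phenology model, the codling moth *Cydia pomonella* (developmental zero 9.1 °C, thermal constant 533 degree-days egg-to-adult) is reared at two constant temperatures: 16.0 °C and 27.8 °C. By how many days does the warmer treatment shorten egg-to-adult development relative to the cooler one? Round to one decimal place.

At 16.0 °C: 533 / (16.0 − 9.1) = 533 / 6.9 = 77.246 d.
At 27.8 °C: 533 / (27.8 − 9.1) = 533 / 18.7 = 28.503 d.
Difference = |77.246 − 28.503| = 48.744 ≈ 48.7 days.

48.7 days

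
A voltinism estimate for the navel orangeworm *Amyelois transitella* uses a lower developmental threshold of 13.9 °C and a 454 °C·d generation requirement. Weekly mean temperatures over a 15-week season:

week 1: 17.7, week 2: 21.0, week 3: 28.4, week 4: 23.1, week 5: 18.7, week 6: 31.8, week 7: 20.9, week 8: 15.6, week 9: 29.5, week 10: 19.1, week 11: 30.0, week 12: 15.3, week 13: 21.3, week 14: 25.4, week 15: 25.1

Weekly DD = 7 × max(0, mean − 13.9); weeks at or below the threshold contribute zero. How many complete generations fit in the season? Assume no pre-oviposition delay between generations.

Weekly DD (7 × max(0, T̄ − 13.9)): 26.6, 49.7, 101.5, 64.4, 33.6, 125.3, 49.0, 11.9, 109.2, 36.4, 112.7, 9.8, 51.8, 80.5, 78.4.
Season total = 940.8 DD.
Complete generations = ⌊940.8 / 454⌋ = 2.

2 generations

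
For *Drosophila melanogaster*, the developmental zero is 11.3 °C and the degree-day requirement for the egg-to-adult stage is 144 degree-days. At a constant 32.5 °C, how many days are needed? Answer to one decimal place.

Daily accumulation = 32.5 − 11.3 = 21.2 DD/day.
Duration = 144 / 21.2 = 6.792 ≈ 6.8 days.

6.8 days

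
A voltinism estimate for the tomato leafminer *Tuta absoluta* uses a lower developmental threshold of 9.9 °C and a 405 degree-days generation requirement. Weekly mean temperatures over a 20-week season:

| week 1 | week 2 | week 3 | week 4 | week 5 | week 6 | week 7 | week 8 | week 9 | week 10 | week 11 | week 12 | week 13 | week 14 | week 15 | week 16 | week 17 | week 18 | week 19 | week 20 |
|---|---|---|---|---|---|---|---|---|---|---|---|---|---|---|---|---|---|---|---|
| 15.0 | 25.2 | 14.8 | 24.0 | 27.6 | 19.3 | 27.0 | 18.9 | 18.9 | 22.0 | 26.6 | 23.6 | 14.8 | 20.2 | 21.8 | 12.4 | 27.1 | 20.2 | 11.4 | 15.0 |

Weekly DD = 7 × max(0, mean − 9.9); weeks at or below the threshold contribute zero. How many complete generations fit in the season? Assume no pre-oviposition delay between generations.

3 generations

Weekly DD (7 × max(0, T̄ − 9.9)): 35.7, 107.1, 34.3, 98.7, 123.9, 65.8, 119.7, 63.0, 63.0, 84.7, 116.9, 95.9, 34.3, 72.1, 83.3, 17.5, 120.4, 72.1, 10.5, 35.7.
Season total = 1454.6 DD.
Complete generations = ⌊1454.6 / 405⌋ = 3.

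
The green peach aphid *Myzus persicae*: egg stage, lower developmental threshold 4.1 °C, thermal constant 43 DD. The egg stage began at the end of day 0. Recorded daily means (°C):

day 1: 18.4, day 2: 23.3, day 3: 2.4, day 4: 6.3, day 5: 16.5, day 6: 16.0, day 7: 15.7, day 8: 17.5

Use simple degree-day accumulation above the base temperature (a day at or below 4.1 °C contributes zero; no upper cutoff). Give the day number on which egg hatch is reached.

Daily DD above 4.1 °C: 14.3, 19.2, 0.0, 2.2, 12.4, 11.9, 11.6, 13.4.
Cumulative: 14.3, 33.5, 33.5, 35.7, 48.1, 60.0, 71.6, 85.0.
The total first reaches 43 DD on day 5.

day 5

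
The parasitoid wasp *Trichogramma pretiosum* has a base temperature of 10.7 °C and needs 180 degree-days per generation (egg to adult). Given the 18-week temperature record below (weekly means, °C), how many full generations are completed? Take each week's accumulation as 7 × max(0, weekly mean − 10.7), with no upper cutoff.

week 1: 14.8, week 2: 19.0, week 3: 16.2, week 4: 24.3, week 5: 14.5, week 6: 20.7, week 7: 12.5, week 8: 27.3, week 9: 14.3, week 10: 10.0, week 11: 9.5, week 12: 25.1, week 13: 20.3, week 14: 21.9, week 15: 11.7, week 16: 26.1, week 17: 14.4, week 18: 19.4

5 generations

Weekly DD (7 × max(0, T̄ − 10.7)): 28.7, 58.1, 38.5, 95.2, 26.6, 70.0, 12.6, 116.2, 25.2, 0.0, 0.0, 100.8, 67.2, 78.4, 7.0, 107.8, 25.9, 60.9.
Season total = 919.1 DD.
Complete generations = ⌊919.1 / 180⌋ = 5.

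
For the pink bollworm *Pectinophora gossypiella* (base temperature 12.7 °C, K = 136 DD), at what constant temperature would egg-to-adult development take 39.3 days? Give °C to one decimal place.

16.2 °C

Required daily accumulation = 136 / 39.3 = 3.461 DD/day.
T = T_base + 3.461 = 12.7 + 3.461 = 16.161 ≈ 16.2 °C.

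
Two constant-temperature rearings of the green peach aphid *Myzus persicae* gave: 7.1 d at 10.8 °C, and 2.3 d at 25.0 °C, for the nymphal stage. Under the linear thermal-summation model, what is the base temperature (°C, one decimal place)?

Linear rate model ⇒ the product D·(T − T_b) is constant across temperatures.
7.1·(10.8 − T_b) = 2.3·(25.0 − T_b)
T_b = (7.1·10.8 − 2.3·25.0) / (7.1 − 2.3) = 19.18 / 4.8 = 3.996 °C ≈ 4.0 °C.

4.0 °C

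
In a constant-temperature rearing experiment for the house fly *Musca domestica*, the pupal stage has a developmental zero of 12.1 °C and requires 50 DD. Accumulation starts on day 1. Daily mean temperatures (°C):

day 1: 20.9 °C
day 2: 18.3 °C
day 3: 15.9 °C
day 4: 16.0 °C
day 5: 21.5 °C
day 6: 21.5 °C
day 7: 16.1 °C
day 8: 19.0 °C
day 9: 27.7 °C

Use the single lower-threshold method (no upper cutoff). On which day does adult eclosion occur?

Daily DD above 12.1 °C: 8.8, 6.2, 3.8, 3.9, 9.4, 9.4, 4.0, 6.9, 15.6.
Cumulative: 8.8, 15.0, 18.8, 22.7, 32.1, 41.5, 45.5, 52.4, 68.0.
The total first reaches 50 DD on day 8.

day 8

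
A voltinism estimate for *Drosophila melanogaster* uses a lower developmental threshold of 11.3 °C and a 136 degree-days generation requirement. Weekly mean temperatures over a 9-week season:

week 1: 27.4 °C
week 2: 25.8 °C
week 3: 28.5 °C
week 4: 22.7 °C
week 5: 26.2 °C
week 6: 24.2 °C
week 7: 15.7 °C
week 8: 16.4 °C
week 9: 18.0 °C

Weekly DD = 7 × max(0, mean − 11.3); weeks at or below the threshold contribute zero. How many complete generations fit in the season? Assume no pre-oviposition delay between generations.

Weekly DD (7 × max(0, T̄ − 11.3)): 112.7, 101.5, 120.4, 79.8, 104.3, 90.3, 30.8, 35.7, 46.9.
Season total = 722.4 DD.
Complete generations = ⌊722.4 / 136⌋ = 5.

5 generations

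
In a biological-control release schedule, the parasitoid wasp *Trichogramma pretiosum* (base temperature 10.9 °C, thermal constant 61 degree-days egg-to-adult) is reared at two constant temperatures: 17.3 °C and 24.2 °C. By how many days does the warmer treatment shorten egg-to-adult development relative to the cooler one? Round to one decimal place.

At 17.3 °C: 61 / (17.3 − 10.9) = 61 / 6.4 = 9.531 d.
At 24.2 °C: 61 / (24.2 − 10.9) = 61 / 13.3 = 4.586 d.
Difference = |9.531 − 4.586| = 4.945 ≈ 4.9 days.

4.9 days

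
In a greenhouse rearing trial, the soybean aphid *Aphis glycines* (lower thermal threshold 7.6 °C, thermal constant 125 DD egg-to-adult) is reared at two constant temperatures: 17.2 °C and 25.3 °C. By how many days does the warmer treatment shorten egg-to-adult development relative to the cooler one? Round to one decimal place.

6.0 days

At 17.2 °C: 125 / (17.2 − 7.6) = 125 / 9.6 = 13.021 d.
At 25.3 °C: 125 / (25.3 − 7.6) = 125 / 17.7 = 7.062 d.
Difference = |13.021 − 7.062| = 5.959 ≈ 6.0 days.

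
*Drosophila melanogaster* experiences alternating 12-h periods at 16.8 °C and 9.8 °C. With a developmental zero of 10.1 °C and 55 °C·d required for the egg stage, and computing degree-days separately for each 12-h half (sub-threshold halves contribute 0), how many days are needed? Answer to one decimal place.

Day half: max(0, 16.8 − 10.1) × 0.5 = 6.7 × 0.5 = 3.35 DD.
Night half: max(0, 9.8 − 10.1) × 0.5 = 0.0 × 0.5 = 0.00 DD.
Per 24 h: 3.35 DD/day.
Duration = 55 / 3.35 = 16.418 ≈ 16.4 days.

16.4 days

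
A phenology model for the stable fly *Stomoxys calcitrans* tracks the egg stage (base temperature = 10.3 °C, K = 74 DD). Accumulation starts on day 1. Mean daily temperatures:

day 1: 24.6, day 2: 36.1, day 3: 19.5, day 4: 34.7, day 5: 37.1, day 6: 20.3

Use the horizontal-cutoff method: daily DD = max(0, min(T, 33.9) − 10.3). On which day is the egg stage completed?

Daily DD above 10.3 °C (capped at 23.6): 14.3, 23.6, 9.2, 23.6, 23.6, 10.0.
Cumulative: 14.3, 37.9, 47.1, 70.7, 94.3, 104.3.
The total first reaches 74 DD on day 5.

day 5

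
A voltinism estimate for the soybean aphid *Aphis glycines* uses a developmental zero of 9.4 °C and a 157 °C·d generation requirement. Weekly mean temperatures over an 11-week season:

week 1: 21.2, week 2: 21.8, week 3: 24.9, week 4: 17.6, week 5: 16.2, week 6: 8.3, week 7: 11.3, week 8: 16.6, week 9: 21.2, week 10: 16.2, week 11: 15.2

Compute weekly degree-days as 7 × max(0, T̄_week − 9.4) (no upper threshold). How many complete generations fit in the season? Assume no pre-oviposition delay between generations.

Weekly DD (7 × max(0, T̄ − 9.4)): 82.6, 86.8, 108.5, 57.4, 47.6, 0.0, 13.3, 50.4, 82.6, 47.6, 40.6.
Season total = 617.4 DD.
Complete generations = ⌊617.4 / 157⌋ = 3.

3 generations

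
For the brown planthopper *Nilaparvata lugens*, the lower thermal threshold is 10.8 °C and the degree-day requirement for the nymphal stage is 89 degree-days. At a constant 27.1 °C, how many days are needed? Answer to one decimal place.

5.5 days

Daily accumulation = 27.1 − 10.8 = 16.3 DD/day.
Duration = 89 / 16.3 = 5.460 ≈ 5.5 days.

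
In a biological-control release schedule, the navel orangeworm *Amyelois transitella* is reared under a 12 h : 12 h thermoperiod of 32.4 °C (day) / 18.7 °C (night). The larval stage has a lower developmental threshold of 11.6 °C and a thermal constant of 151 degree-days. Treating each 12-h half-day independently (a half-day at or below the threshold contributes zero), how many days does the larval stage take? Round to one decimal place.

10.8 days

Day half: max(0, 32.4 − 11.6) × 0.5 = 20.8 × 0.5 = 10.40 DD.
Night half: max(0, 18.7 − 11.6) × 0.5 = 7.1 × 0.5 = 3.55 DD.
Per 24 h: 13.95 DD/day.
Duration = 151 / 13.95 = 10.824 ≈ 10.8 days.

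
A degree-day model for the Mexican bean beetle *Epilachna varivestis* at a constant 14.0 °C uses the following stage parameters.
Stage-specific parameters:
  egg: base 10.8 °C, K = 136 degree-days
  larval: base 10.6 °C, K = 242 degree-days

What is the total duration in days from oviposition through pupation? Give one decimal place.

egg: 136 / (14.0 − 10.8) = 136 / 3.2 = 42.500 d.
larval: 242 / (14.0 − 10.6) = 242 / 3.4 = 71.176 d.
Sum = 113.676 ≈ 113.7 days.

113.7 days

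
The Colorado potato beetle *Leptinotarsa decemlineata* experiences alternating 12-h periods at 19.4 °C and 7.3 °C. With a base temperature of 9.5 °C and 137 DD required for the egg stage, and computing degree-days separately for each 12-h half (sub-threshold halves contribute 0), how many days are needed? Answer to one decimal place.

Day half: max(0, 19.4 − 9.5) × 0.5 = 9.9 × 0.5 = 4.95 DD.
Night half: max(0, 7.3 − 9.5) × 0.5 = 0.0 × 0.5 = 0.00 DD.
Per 24 h: 4.95 DD/day.
Duration = 137 / 4.95 = 27.677 ≈ 27.7 days.

27.7 days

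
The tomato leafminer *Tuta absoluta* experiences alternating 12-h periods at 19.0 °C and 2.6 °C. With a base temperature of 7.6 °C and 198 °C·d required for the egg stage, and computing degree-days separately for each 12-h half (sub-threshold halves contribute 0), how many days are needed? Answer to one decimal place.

Day half: max(0, 19.0 − 7.6) × 0.5 = 11.4 × 0.5 = 5.70 DD.
Night half: max(0, 2.6 − 7.6) × 0.5 = 0.0 × 0.5 = 0.00 DD.
Per 24 h: 5.70 DD/day.
Duration = 198 / 5.70 = 34.737 ≈ 34.7 days.

34.7 days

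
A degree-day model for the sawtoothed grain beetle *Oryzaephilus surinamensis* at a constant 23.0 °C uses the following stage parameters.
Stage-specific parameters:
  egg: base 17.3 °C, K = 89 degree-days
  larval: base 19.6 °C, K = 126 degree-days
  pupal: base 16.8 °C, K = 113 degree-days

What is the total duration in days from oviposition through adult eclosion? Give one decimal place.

egg: 89 / (23.0 − 17.3) = 89 / 5.7 = 15.614 d.
larval: 126 / (23.0 − 19.6) = 126 / 3.4 = 37.059 d.
pupal: 113 / (23.0 − 16.8) = 113 / 6.2 = 18.226 d.
Sum = 70.899 ≈ 70.9 days.

70.9 days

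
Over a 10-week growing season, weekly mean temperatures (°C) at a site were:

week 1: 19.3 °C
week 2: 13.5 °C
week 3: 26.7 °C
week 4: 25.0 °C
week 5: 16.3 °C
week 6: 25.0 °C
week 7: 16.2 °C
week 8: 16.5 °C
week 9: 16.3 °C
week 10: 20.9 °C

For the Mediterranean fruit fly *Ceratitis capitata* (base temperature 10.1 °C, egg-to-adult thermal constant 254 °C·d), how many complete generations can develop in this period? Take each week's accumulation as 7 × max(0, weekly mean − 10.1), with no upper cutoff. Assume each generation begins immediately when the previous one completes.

2 generations

Weekly DD (7 × max(0, T̄ − 10.1)): 64.4, 23.8, 116.2, 104.3, 43.4, 104.3, 42.7, 44.8, 43.4, 75.6.
Season total = 662.9 DD.
Complete generations = ⌊662.9 / 254⌋ = 2.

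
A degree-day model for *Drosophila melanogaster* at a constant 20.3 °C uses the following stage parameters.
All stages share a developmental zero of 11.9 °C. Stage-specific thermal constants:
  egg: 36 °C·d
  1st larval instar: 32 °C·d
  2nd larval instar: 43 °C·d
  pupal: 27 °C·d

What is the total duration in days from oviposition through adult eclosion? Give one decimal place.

Daily accumulation at 20.3 °C = 20.3 − 11.9 = 8.4 DD/day.
Total K = 36 + 32 + 43 + 27 = 138 DD.
Total duration = 138 / 8.4 = 16.429 ≈ 16.4 days.

16.4 days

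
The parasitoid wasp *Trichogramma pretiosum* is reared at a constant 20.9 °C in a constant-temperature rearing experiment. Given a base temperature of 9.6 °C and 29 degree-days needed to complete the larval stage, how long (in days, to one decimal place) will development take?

2.6 days

Daily accumulation = 20.9 − 9.6 = 11.3 DD/day.
Duration = 29 / 11.3 = 2.566 ≈ 2.6 days.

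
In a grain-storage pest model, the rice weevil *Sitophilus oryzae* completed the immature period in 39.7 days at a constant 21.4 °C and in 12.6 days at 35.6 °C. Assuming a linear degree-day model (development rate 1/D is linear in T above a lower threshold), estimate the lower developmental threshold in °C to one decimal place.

14.8 °C

Under the model K = D·(T − T_b), so D₁·(T₁ − T_b) = D₂·(T₂ − T_b).
39.7·(21.4 − T_b) = 12.6·(35.6 − T_b)
T_b = (39.7·21.4 − 12.6·35.6) / (39.7 − 12.6) = 401.02 / 27.1 = 14.798 °C ≈ 14.8 °C.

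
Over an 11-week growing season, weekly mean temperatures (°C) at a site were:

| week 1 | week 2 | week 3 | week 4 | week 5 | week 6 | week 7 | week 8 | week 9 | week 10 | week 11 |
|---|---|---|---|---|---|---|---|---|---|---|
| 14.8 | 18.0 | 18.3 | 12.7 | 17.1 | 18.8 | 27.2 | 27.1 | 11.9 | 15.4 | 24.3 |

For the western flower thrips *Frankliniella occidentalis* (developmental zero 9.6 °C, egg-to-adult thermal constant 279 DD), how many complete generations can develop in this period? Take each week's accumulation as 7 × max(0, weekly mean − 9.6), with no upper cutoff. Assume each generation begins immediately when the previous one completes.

2 generations

Weekly DD (7 × max(0, T̄ − 9.6)): 36.4, 58.8, 60.9, 21.7, 52.5, 64.4, 123.2, 122.5, 16.1, 40.6, 102.9.
Season total = 700.0 DD.
Complete generations = ⌊700.0 / 279⌋ = 2.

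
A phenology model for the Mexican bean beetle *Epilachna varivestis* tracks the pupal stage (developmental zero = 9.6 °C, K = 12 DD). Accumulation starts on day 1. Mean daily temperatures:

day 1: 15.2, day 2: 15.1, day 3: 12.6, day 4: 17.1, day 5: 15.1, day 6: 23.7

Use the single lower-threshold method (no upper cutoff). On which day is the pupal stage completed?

day 3

Daily DD above 9.6 °C: 5.6, 5.5, 3.0, 7.5, 5.5, 14.1.
Cumulative: 5.6, 11.1, 14.1, 21.6, 27.1, 41.2.
The total first reaches 12 DD on day 3.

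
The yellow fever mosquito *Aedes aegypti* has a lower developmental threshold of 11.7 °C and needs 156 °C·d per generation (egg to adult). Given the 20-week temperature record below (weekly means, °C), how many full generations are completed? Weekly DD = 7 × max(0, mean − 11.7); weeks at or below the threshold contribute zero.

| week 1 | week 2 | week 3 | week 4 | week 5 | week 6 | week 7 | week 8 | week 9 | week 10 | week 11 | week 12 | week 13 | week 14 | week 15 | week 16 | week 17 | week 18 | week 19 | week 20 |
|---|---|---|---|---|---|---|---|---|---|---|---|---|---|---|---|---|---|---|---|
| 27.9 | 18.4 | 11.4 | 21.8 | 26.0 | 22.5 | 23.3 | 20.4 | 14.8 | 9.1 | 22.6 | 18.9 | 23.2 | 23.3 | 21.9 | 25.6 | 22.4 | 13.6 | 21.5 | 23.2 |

8 generations

Weekly DD (7 × max(0, T̄ − 11.7)): 113.4, 46.9, 0.0, 70.7, 100.1, 75.6, 81.2, 60.9, 21.7, 0.0, 76.3, 50.4, 80.5, 81.2, 71.4, 97.3, 74.9, 13.3, 68.6, 80.5.
Season total = 1264.9 DD.
Complete generations = ⌊1264.9 / 156⌋ = 8.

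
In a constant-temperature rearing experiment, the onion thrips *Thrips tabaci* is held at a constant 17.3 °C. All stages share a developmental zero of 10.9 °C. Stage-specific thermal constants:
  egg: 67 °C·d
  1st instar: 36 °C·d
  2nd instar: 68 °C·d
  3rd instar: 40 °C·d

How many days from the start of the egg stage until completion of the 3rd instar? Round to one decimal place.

Daily accumulation at 17.3 °C = 17.3 − 10.9 = 6.4 DD/day.
Total K = 67 + 36 + 68 + 40 = 211 DD.
Total duration = 211 / 6.4 = 32.969 ≈ 33.0 days.

33.0 days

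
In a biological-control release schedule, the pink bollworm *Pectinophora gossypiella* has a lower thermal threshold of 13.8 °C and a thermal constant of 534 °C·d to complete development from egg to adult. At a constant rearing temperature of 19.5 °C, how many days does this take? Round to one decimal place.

Daily accumulation = 19.5 − 13.8 = 5.7 DD/day.
Duration = 534 / 5.7 = 93.684 ≈ 93.7 days.

93.7 days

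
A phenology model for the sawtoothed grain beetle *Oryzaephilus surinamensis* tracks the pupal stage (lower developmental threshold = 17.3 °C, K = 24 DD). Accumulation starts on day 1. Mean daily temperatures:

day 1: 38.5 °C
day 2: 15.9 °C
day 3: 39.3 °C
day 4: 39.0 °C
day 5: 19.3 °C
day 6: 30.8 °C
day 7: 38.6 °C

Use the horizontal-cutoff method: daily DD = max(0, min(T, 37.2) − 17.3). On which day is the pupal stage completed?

Daily DD above 17.3 °C (capped at 19.9): 19.9, 0.0, 19.9, 19.9, 2.0, 13.5, 19.9.
Cumulative: 19.9, 19.9, 39.8, 59.7, 61.7, 75.2, 95.1.
The total first reaches 24 DD on day 3.

day 3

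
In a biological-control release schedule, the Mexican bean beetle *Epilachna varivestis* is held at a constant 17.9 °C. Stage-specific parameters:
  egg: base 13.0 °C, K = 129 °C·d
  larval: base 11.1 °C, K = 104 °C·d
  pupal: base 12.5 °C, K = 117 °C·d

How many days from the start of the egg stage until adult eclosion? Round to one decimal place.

egg: 129 / (17.9 − 13.0) = 129 / 4.9 = 26.327 d.
larval: 104 / (17.9 − 11.1) = 104 / 6.8 = 15.294 d.
pupal: 117 / (17.9 − 12.5) = 117 / 5.4 = 21.667 d.
Sum = 63.287 ≈ 63.3 days.

63.3 days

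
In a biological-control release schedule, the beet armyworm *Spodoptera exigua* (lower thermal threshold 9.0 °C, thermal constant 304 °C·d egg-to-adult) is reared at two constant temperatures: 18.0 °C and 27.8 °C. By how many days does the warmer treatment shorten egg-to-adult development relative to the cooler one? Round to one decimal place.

At 18.0 °C: 304 / (18.0 − 9.0) = 304 / 9.0 = 33.778 d.
At 27.8 °C: 304 / (27.8 − 9.0) = 304 / 18.8 = 16.170 d.
Difference = |33.778 − 16.170| = 17.608 ≈ 17.6 days.

17.6 days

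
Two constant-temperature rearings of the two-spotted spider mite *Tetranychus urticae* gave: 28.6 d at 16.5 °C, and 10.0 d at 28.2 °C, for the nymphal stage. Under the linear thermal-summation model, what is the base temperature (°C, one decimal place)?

10.2 °C

Linear rate model ⇒ the product D·(T − T_b) is constant across temperatures.
28.6·(16.5 − T_b) = 10.0·(28.2 − T_b)
T_b = (28.6·16.5 − 10.0·28.2) / (28.6 − 10.0) = 189.90 / 18.6 = 10.210 °C ≈ 10.2 °C.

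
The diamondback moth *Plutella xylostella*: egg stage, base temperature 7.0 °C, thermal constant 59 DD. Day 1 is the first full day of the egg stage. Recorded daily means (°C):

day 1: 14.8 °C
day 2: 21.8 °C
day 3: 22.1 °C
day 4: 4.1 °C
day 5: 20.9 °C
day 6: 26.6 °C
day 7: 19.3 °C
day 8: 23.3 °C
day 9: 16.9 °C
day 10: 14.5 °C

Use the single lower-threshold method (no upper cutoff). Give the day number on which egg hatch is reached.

Daily DD above 7.0 °C: 7.8, 14.8, 15.1, 0.0, 13.9, 19.6, 12.3, 16.3, 9.9, 7.5.
Cumulative: 7.8, 22.6, 37.7, 37.7, 51.6, 71.2, 83.5, 99.8, 109.7, 117.2.
The total first reaches 59 DD on day 6.

day 6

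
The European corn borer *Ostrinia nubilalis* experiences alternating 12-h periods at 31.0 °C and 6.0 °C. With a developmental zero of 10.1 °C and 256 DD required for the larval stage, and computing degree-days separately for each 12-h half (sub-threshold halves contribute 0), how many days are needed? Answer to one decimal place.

24.5 days

Day half: max(0, 31.0 − 10.1) × 0.5 = 20.9 × 0.5 = 10.45 DD.
Night half: max(0, 6.0 − 10.1) × 0.5 = 0.0 × 0.5 = 0.00 DD.
Per 24 h: 10.45 DD/day.
Duration = 256 / 10.45 = 24.498 ≈ 24.5 days.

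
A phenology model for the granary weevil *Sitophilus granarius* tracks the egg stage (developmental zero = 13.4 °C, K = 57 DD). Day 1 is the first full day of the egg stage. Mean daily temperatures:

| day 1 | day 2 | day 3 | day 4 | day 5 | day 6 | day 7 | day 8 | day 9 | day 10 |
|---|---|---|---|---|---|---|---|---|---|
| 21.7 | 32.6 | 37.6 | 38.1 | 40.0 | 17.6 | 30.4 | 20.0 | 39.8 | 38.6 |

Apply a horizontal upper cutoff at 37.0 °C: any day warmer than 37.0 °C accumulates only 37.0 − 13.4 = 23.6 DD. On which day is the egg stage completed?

day 4

Daily DD above 13.4 °C (capped at 23.6): 8.3, 19.2, 23.6, 23.6, 23.6, 4.2, 17.0, 6.6, 23.6, 23.6.
Cumulative: 8.3, 27.5, 51.1, 74.7, 98.3, 102.5, 119.5, 126.1, 149.7, 173.3.
The total first reaches 57 DD on day 4.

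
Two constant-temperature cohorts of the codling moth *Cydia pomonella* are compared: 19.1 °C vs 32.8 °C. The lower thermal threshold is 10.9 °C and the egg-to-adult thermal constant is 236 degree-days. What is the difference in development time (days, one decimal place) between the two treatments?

18.0 days

At 19.1 °C: 236 / (19.1 − 10.9) = 236 / 8.2 = 28.780 d.
At 32.8 °C: 236 / (32.8 − 10.9) = 236 / 21.9 = 10.776 d.
Difference = |28.780 − 10.776| = 18.004 ≈ 18.0 days.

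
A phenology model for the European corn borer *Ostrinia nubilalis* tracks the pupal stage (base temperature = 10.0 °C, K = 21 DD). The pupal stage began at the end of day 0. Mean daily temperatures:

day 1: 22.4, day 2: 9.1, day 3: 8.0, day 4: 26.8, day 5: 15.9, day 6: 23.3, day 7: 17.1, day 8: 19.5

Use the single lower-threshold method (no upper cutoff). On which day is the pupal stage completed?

Daily DD above 10.0 °C: 12.4, 0.0, 0.0, 16.8, 5.9, 13.3, 7.1, 9.5.
Cumulative: 12.4, 12.4, 12.4, 29.2, 35.1, 48.4, 55.5, 65.0.
The total first reaches 21 DD on day 4.

day 4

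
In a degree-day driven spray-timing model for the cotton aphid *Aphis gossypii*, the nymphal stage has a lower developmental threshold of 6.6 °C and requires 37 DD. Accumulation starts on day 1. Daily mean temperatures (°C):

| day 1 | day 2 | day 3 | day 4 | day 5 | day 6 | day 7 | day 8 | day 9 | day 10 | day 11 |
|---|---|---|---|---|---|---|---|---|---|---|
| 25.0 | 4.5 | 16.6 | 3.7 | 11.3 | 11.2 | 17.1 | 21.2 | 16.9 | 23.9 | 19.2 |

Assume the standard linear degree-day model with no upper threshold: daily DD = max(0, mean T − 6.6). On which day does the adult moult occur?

Daily DD above 6.6 °C: 18.4, 0.0, 10.0, 0.0, 4.7, 4.6, 10.5, 14.6, 10.3, 17.3, 12.6.
Cumulative: 18.4, 18.4, 28.4, 28.4, 33.1, 37.7, 48.2, 62.8, 73.1, 90.4, 103.0.
The total first reaches 37 DD on day 6.

day 6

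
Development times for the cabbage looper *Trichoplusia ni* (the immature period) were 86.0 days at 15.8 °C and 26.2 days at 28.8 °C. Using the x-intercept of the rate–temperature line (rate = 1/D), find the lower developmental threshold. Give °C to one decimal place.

10.1 °C

Linear rate model ⇒ the product D·(T − T_b) is constant across temperatures.
86.0·(15.8 − T_b) = 26.2·(28.8 − T_b)
T_b = (86.0·15.8 − 26.2·28.8) / (86.0 − 26.2) = 604.24 / 59.8 = 10.104 °C ≈ 10.1 °C.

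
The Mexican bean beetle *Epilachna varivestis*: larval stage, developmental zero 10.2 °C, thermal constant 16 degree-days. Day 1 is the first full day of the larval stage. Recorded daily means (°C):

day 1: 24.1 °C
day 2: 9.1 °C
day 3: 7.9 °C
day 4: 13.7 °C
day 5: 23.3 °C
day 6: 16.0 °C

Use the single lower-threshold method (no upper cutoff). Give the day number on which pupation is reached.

day 4

Daily DD above 10.2 °C: 13.9, 0.0, 0.0, 3.5, 13.1, 5.8.
Cumulative: 13.9, 13.9, 13.9, 17.4, 30.5, 36.3.
The total first reaches 16 DD on day 4.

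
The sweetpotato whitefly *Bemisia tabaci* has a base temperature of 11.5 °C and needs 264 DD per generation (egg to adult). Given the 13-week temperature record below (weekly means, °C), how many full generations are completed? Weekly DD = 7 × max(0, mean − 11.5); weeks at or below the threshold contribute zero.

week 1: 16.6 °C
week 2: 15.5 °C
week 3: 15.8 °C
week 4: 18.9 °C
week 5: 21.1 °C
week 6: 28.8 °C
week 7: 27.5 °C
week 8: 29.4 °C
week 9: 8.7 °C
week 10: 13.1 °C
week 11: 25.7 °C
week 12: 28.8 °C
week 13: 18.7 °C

Weekly DD (7 × max(0, T̄ − 11.5)): 35.7, 28.0, 30.1, 51.8, 67.2, 121.1, 112.0, 125.3, 0.0, 11.2, 99.4, 121.1, 50.4.
Season total = 853.3 DD.
Complete generations = ⌊853.3 / 264⌋ = 3.

3 generations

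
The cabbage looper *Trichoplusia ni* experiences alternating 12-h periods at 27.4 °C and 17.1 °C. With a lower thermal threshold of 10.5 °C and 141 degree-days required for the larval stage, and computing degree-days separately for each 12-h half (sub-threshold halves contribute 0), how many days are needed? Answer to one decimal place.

Day half: max(0, 27.4 − 10.5) × 0.5 = 16.9 × 0.5 = 8.45 DD.
Night half: max(0, 17.1 − 10.5) × 0.5 = 6.6 × 0.5 = 3.30 DD.
Per 24 h: 11.75 DD/day.
Duration = 141 / 11.75 = 12.000 ≈ 12.0 days.

12.0 days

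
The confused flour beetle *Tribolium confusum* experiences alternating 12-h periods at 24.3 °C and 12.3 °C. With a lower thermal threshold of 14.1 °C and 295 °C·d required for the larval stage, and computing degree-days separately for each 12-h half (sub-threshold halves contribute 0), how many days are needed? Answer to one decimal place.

Day half: max(0, 24.3 − 14.1) × 0.5 = 10.2 × 0.5 = 5.10 DD.
Night half: max(0, 12.3 − 14.1) × 0.5 = 0.0 × 0.5 = 0.00 DD.
Per 24 h: 5.10 DD/day.
Duration = 295 / 5.10 = 57.843 ≈ 57.8 days.

57.8 days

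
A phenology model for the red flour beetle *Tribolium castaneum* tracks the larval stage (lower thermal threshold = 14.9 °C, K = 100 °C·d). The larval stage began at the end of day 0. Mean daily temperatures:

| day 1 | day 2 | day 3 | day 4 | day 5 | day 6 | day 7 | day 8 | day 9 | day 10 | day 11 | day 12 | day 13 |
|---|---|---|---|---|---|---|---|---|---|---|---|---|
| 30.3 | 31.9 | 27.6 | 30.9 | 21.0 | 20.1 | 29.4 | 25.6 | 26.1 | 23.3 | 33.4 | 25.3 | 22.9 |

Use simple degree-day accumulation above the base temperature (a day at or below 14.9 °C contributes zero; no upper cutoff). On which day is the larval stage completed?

Daily DD above 14.9 °C: 15.4, 17.0, 12.7, 16.0, 6.1, 5.2, 14.5, 10.7, 11.2, 8.4, 18.5, 10.4, 8.0.
Cumulative: 15.4, 32.4, 45.1, 61.1, 67.2, 72.4, 86.9, 97.6, 108.8, 117.2, 135.7, 146.1, 154.1.
The total first reaches 100 DD on day 9.

day 9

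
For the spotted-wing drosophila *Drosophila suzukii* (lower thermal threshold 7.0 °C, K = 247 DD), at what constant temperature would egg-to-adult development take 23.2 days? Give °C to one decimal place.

17.6 °C

Required daily accumulation = 247 / 23.2 = 10.647 DD/day.
T = T_base + 10.647 = 7.0 + 10.647 = 17.647 ≈ 17.6 °C.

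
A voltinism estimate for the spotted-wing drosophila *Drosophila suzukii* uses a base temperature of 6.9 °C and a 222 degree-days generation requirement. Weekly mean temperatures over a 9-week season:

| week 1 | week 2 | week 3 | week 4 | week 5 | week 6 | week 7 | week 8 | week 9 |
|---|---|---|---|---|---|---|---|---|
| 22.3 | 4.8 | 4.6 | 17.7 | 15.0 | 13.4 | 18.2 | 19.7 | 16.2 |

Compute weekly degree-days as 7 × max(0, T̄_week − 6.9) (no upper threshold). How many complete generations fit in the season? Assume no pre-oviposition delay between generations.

Weekly DD (7 × max(0, T̄ − 6.9)): 107.8, 0.0, 0.0, 75.6, 56.7, 45.5, 79.1, 89.6, 65.1.
Season total = 519.4 DD.
Complete generations = ⌊519.4 / 222⌋ = 2.

2 generations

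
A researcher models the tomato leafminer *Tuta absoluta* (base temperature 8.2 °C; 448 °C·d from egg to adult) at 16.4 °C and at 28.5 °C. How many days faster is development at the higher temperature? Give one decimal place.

32.6 days

At 16.4 °C: 448 / (16.4 − 8.2) = 448 / 8.2 = 54.634 d.
At 28.5 °C: 448 / (28.5 − 8.2) = 448 / 20.3 = 22.069 d.
Difference = |54.634 − 22.069| = 32.565 ≈ 32.6 days.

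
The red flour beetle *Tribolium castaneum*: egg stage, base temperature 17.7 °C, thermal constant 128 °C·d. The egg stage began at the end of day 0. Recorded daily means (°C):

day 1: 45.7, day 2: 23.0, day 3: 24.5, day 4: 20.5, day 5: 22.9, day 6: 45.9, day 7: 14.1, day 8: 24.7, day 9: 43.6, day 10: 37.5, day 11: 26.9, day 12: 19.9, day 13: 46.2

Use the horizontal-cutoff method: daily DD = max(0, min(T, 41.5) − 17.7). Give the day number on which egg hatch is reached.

day 12

Daily DD above 17.7 °C (capped at 23.8): 23.8, 5.3, 6.8, 2.8, 5.2, 23.8, 0.0, 7.0, 23.8, 19.8, 9.2, 2.2, 23.8.
Cumulative: 23.8, 29.1, 35.9, 38.7, 43.9, 67.7, 67.7, 74.7, 98.5, 118.3, 127.5, 129.7, 153.5.
The total first reaches 128 DD on day 12.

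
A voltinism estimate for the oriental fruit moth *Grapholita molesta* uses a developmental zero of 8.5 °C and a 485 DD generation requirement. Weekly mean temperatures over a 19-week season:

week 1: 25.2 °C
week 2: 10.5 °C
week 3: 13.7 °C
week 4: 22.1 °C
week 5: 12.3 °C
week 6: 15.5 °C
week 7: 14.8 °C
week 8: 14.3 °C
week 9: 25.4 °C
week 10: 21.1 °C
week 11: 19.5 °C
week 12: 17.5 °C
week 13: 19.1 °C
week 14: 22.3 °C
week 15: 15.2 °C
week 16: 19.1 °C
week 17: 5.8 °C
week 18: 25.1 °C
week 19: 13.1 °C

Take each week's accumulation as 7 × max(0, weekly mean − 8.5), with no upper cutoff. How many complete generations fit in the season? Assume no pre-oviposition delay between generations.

Weekly DD (7 × max(0, T̄ − 8.5)): 116.9, 14.0, 36.4, 95.2, 26.6, 49.0, 44.1, 40.6, 118.3, 88.2, 77.0, 63.0, 74.2, 96.6, 46.9, 74.2, 0.0, 116.2, 32.2.
Season total = 1209.6 DD.
Complete generations = ⌊1209.6 / 485⌋ = 2.

2 generations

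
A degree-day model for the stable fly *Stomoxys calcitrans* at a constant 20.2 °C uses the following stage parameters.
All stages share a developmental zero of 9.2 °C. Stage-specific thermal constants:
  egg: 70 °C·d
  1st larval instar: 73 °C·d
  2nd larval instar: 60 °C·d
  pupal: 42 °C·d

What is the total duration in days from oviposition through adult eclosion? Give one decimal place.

Daily accumulation at 20.2 °C = 20.2 − 9.2 = 11.0 DD/day.
Total K = 70 + 73 + 60 + 42 = 245 DD.
Total duration = 245 / 11.0 = 22.273 ≈ 22.3 days.

22.3 days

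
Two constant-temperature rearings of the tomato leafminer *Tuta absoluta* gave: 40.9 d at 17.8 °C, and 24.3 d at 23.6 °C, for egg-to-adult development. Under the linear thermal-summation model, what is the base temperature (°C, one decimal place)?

Linear rate model ⇒ the product D·(T − T_b) is constant across temperatures.
40.9·(17.8 − T_b) = 24.3·(23.6 − T_b)
T_b = (40.9·17.8 − 24.3·23.6) / (40.9 − 24.3) = 154.54 / 16.6 = 9.310 °C ≈ 9.3 °C.

9.3 °C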